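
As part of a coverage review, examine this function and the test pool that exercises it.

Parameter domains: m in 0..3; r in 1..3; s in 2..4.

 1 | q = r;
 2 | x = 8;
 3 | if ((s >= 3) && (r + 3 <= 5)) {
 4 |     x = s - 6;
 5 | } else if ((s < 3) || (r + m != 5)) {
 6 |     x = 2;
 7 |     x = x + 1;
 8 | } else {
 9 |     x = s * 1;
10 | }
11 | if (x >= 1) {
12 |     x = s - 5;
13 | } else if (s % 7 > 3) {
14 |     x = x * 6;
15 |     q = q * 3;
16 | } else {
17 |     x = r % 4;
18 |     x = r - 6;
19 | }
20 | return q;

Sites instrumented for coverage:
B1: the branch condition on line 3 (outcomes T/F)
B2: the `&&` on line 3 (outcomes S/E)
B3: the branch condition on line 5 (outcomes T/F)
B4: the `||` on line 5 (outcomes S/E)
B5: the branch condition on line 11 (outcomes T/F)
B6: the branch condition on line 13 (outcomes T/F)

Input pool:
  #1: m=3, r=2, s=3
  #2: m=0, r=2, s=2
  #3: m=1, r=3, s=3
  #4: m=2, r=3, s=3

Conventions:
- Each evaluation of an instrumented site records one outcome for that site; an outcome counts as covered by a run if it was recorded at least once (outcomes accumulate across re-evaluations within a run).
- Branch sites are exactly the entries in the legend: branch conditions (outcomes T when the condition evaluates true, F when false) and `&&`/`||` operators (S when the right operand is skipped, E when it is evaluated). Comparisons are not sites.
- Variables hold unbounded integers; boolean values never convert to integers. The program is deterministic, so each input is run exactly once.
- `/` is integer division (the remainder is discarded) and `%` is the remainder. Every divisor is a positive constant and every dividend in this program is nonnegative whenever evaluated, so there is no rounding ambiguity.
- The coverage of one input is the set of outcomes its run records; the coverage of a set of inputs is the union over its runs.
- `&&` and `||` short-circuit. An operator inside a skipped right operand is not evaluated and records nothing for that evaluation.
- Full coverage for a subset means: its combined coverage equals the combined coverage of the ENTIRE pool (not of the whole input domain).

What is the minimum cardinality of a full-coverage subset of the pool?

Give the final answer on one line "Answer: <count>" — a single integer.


#1 (m=3, r=2, s=3) -> B2->E, B1->T, B5->F, B6->F; covered: B1=T, B2=E, B5=F, B6=F
#2 (m=0, r=2, s=2) -> B2->S, B1->F, B4->S, B3->T, B5->T; covered: B1=F, B2=S, B3=T, B4=S, B5=T
#3 (m=1, r=3, s=3) -> B2->E, B1->F, B4->E, B3->T, B5->T; covered: B1=F, B2=E, B3=T, B4=E, B5=T
#4 (m=2, r=3, s=3) -> B2->E, B1->F, B4->E, B3->F, B5->T; covered: B1=F, B2=E, B3=F, B4=E, B5=T
pool-wide coverage (11 outcomes): B1=T, B1=F, B2=S, B2=E, B3=T, B3=F, B4=S, B4=E, B5=T, B5=F, B6=F
size 1 is not enough: best union over all size-1 subsets is 5/11
size 2 is not enough: best union over all size-2 subsets is 9/11
the canonical winner is {1, 2, 4}: size 3, full 11-outcome coverage, earliest index list among size-3 covers
Answer: 3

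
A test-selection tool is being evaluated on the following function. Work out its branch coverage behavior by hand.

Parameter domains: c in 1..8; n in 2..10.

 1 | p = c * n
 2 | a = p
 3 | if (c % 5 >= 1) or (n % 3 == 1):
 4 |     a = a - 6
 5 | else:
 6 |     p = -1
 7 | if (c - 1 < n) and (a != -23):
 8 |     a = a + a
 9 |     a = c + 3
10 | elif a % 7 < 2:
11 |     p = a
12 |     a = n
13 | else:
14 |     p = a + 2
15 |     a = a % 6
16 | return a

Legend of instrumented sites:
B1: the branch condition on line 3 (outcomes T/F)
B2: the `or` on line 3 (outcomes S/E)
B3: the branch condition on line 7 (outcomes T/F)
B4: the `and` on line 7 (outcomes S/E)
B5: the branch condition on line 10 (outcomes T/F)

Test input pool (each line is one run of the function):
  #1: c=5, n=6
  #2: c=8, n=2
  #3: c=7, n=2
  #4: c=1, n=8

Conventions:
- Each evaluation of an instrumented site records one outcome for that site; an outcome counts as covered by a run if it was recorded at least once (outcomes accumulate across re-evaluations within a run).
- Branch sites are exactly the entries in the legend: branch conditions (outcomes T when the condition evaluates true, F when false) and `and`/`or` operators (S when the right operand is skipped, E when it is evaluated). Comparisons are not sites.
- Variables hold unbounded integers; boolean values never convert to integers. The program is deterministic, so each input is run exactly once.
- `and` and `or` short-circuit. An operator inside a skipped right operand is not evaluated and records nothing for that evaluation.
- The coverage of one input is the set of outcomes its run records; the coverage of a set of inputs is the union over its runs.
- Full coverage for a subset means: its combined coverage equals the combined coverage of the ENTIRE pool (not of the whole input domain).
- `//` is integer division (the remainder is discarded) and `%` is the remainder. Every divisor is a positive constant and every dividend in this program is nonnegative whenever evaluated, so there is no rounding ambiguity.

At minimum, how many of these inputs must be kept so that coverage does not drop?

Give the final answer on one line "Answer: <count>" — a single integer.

input #1, c=5, n=6: outcomes B1=F, B2=E, B3=T, B4=E
input #2, c=8, n=2: outcomes B1=T, B2=S, B3=F, B4=S, B5=F
input #3, c=7, n=2: outcomes B1=T, B2=S, B3=F, B4=S, B5=T
input #4, c=1, n=8: outcomes B1=T, B2=S, B3=T, B4=E
pool-wide coverage (10 outcomes): B1=T, B1=F, B2=S, B2=E, B3=T, B3=F, B4=S, B4=E, B5=T, B5=F
size 1 is not enough: best union over all size-1 subsets is 5/10
size 2 is not enough: best union over all size-2 subsets is 9/10
inputs {1, 2, 3} (size 3) cover everything; no size-3 subset with a lexicographically smaller index list covers all 10

Answer: 3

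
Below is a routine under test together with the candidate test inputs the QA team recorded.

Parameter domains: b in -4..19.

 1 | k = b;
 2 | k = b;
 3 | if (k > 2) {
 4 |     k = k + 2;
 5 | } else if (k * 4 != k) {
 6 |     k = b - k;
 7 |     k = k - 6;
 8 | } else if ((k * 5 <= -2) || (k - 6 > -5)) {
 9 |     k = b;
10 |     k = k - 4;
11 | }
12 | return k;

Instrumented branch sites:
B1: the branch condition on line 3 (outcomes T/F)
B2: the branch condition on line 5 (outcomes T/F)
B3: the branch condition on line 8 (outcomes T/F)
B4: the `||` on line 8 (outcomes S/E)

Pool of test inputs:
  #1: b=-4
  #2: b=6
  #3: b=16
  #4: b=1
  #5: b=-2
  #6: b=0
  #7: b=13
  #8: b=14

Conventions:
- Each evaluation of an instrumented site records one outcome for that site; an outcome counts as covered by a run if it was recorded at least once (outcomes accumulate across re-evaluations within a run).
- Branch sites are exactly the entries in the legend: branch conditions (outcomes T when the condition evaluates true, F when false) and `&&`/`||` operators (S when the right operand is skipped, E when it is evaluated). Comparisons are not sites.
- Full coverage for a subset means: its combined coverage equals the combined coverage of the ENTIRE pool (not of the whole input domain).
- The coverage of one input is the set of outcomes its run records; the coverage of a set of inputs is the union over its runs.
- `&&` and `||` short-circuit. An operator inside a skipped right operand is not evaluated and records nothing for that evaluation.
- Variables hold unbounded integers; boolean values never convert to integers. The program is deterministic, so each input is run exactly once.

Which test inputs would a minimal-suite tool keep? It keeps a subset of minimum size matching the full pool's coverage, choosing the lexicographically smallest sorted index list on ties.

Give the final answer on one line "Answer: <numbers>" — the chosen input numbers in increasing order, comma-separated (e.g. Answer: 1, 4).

test 1 (b=-4) fires B1->F, B2->T; hits B1=F, B2=T
test 2 (b=6) fires B1->T; hits B1=T
test 3 (b=16) fires B1->T; hits B1=T
test 4 (b=1) fires B1->F, B2->T; hits B1=F, B2=T
test 5 (b=-2) fires B1->F, B2->T; hits B1=F, B2=T
test 6 (b=0) fires B1->F, B2->F, B4->E, B3->F; hits B1=F, B2=F, B3=F, B4=E
test 7 (b=13) fires B1->T; hits B1=T
test 8 (b=14) fires B1->T; hits B1=T
pool-wide coverage (6 outcomes): B1=T, B1=F, B2=T, B2=F, B3=F, B4=E
size 1 is not enough: best union over all size-1 subsets is 4/6
size 2 is not enough: best union over all size-2 subsets is 5/6
at size 3, {1, 2, 6} reaches all 6 outcomes; every lexicographically earlier size-3 subset fails

Answer: 1, 2, 6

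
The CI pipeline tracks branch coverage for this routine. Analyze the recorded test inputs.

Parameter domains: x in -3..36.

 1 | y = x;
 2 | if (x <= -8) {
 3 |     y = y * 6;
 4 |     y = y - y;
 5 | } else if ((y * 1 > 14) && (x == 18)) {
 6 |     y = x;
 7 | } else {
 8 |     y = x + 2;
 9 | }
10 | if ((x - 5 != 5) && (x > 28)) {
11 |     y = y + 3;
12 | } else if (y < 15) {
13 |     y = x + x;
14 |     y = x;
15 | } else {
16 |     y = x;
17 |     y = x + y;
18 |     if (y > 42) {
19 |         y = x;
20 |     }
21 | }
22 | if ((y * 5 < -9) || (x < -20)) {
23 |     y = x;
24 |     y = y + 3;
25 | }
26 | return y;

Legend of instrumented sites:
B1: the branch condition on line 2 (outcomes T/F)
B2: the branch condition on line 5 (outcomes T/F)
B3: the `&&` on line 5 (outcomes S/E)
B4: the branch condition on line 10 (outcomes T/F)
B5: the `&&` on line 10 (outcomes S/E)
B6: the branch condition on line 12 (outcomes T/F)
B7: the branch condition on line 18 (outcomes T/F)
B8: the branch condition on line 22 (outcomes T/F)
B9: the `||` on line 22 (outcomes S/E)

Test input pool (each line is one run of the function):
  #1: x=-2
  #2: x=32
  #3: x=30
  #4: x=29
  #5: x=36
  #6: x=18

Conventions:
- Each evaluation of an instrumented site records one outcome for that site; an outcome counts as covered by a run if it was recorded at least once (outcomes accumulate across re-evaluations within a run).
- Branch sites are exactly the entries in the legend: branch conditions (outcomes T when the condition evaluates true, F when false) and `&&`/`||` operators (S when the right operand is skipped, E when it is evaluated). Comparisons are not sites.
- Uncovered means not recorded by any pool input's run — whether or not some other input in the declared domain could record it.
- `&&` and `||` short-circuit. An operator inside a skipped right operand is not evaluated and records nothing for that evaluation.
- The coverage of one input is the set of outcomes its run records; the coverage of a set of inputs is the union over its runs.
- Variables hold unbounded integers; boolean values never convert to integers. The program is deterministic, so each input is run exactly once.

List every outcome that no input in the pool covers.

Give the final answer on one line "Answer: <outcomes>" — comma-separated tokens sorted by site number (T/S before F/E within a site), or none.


input #1 (x=-2): events B1->F, B3->S, B2->F, B5->E, B4->F, B6->T, B9->S, B8->T; covers B1=F, B2=F, B3=S, B4=F, B5=E, B6=T, B8=T, B9=S
input #2 (x=32): events B1->F, B3->E, B2->F, B5->E, B4->T, B9->E, B8->F; covers B1=F, B2=F, B3=E, B4=T, B5=E, B8=F, B9=E
input #3 (x=30): events B1->F, B3->E, B2->F, B5->E, B4->T, B9->E, B8->F; covers B1=F, B2=F, B3=E, B4=T, B5=E, B8=F, B9=E
input #4 (x=29): events B1->F, B3->E, B2->F, B5->E, B4->T, B9->E, B8->F; covers B1=F, B2=F, B3=E, B4=T, B5=E, B8=F, B9=E
input #5 (x=36): events B1->F, B3->E, B2->F, B5->E, B4->T, B9->E, B8->F; covers B1=F, B2=F, B3=E, B4=T, B5=E, B8=F, B9=E
input #6 (x=18): events B1->F, B3->E, B2->T, B5->E, B4->F, B6->F, B7->F, B9->E, B8->F; covers B1=F, B2=T, B3=E, B4=F, B5=E, B6=F, B7=F, B8=F, B9=E
union over the pool: B1=F, B2=T, B2=F, B3=S, B3=E, B4=T, B4=F, B5=E, B6=T, B6=F, B7=F, B8=T, B8=F, B9=S, B9=E
uncovered (3 of 18): B1=T, B5=S, B7=T
Answer: B1=T, B5=S, B7=T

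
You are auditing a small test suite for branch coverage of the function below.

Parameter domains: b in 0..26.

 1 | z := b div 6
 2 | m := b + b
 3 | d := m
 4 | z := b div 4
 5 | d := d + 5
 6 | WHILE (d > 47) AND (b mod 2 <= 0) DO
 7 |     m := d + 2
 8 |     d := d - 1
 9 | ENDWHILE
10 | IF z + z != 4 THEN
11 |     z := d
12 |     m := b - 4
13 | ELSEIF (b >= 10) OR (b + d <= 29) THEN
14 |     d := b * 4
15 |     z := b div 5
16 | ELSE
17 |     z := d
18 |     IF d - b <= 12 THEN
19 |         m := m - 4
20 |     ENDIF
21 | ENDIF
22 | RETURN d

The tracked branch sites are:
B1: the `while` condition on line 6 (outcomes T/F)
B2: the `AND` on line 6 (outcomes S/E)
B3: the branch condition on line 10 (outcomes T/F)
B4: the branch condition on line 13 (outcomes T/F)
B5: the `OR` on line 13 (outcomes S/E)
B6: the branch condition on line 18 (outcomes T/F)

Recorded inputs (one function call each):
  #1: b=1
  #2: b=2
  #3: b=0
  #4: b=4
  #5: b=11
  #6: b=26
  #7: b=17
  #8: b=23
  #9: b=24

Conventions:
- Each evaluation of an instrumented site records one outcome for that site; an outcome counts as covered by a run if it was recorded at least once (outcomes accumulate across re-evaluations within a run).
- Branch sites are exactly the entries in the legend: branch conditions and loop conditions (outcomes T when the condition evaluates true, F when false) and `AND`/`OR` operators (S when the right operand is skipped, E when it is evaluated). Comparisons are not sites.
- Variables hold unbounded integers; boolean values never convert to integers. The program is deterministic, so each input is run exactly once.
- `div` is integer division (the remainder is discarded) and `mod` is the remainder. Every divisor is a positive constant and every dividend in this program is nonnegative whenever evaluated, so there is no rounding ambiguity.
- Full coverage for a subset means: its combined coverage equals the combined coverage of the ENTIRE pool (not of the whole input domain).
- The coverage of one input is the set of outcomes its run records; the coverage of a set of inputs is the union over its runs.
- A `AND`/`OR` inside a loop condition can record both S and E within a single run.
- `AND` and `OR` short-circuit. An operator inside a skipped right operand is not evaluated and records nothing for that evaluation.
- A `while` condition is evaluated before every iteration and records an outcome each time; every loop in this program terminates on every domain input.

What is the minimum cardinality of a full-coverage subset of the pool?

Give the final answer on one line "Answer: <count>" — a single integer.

run #1 (b=1) records B1=F, B2=S, B3=T
run #2 (b=2) records B1=F, B2=S, B3=T
run #3 (b=0) records B1=F, B2=S, B3=T
run #4 (b=4) records B1=F, B2=S, B3=T
run #5 (b=11) records B1=F, B2=S, B3=F, B4=T, B5=S
run #6 (b=26) records B1=T, B1=F, B2=S, B2=E, B3=T
run #7 (b=17) records B1=F, B2=S, B3=T
run #8 (b=23) records B1=F, B2=E, B3=T
run #9 (b=24) records B1=T, B1=F, B2=S, B2=E, B3=T
together the pool reaches 8 outcomes: B1=T, B1=F, B2=S, B2=E, B3=T, B3=F, B4=T, B5=S
size 1 is not enough: best union over all size-1 subsets is 5/8
at size 2, {5, 6} reaches all 8 outcomes; every lexicographically earlier size-2 subset fails

Answer: 2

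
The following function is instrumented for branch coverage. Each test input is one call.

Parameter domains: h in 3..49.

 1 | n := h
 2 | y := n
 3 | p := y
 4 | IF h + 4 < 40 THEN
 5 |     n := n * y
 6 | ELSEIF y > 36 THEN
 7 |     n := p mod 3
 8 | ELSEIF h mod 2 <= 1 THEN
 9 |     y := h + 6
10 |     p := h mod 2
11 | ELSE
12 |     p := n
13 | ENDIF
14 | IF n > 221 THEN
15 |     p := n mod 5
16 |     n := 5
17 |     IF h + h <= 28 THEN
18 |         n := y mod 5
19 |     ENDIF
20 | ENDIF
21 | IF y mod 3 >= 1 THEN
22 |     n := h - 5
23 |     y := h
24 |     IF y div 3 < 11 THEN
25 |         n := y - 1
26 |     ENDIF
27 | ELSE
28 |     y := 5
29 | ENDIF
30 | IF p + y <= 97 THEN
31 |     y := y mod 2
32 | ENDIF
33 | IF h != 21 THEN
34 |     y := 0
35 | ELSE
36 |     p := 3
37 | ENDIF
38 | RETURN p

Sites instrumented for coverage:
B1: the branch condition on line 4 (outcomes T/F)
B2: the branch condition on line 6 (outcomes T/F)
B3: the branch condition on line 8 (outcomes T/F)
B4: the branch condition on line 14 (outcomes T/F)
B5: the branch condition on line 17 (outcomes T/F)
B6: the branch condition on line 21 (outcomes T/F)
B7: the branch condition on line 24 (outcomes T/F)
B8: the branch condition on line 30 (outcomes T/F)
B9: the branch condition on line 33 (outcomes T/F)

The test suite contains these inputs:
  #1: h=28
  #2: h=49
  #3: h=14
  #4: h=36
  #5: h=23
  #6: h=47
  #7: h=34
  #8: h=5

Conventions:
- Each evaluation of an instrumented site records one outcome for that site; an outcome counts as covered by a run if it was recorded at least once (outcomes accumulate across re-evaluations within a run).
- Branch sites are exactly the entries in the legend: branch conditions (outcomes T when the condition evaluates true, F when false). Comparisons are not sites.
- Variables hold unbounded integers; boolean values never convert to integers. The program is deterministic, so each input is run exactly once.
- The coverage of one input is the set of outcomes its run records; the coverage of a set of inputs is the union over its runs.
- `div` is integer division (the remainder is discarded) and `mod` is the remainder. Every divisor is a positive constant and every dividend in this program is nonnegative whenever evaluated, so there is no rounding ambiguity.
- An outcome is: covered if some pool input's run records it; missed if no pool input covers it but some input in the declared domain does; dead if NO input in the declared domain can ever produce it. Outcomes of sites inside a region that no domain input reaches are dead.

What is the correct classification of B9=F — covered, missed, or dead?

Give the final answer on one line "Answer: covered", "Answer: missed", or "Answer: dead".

no pool input records B9=F
but domain input (h=21) does record it -> reachable, so missed

Answer: missed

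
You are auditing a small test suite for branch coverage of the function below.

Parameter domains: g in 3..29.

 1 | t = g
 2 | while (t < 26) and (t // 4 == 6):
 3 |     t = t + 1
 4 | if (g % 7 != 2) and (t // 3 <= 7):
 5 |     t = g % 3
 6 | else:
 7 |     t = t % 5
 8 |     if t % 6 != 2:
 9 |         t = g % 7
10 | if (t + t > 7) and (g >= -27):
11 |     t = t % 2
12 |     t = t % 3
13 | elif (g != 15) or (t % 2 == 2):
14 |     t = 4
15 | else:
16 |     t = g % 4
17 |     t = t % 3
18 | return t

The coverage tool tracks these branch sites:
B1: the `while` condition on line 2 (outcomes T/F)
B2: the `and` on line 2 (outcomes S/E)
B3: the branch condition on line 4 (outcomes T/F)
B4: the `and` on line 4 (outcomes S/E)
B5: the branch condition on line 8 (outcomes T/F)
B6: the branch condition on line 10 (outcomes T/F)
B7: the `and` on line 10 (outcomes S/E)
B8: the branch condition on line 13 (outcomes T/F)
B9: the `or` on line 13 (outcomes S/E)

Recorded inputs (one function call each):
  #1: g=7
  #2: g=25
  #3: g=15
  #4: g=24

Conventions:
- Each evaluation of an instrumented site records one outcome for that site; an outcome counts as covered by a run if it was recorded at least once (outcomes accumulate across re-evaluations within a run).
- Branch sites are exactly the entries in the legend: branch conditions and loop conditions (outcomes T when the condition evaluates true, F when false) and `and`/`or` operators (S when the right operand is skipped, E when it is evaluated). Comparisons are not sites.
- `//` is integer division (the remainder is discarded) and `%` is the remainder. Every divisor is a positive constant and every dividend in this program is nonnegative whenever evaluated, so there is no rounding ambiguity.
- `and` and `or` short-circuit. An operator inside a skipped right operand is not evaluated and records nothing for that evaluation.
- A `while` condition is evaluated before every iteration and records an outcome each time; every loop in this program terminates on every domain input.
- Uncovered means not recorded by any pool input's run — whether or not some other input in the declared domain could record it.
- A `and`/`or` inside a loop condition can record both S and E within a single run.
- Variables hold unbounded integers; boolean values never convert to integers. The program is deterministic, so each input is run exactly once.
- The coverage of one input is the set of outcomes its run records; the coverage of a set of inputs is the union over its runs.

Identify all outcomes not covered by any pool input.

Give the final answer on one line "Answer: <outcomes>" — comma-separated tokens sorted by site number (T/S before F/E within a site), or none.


input #1 (g=7): events B2->E, B1->F, B4->E, B3->T, B7->S, B6->F, B9->S, B8->T; covers B1=F, B2=E, B3=T, B4=E, B6=F, B7=S, B8=T, B9=S
input #2 (g=25): events B2->E, B1->T, B2->S, B1->F, B4->E, B3->F, B5->T, B7->E, B6->T; covers B1=T, B1=F, B2=S, B2=E, B3=F, B4=E, B5=T, B6=T, B7=E
input #3 (g=15): events B2->E, B1->F, B4->E, B3->T, B7->S, B6->F, B9->E, B8->F; covers B1=F, B2=E, B3=T, B4=E, B6=F, B7=S, B8=F, B9=E
input #4 (g=24): events B2->E, B1->T, B2->E, B1->T, B2->S, B1->F, B4->E, B3->F, B5->T, B7->S, B6->F, B9->S, B8->T; covers B1=T, B1=F, B2=S, B2=E, B3=F, B4=E, B5=T, B6=F, B7=S, B8=T, B9=S
union over the pool: B1=T, B1=F, B2=S, B2=E, B3=T, B3=F, B4=E, B5=T, B6=T, B6=F, B7=S, B7=E, B8=T, B8=F, B9=S, B9=E
uncovered (2 of 18): B4=S, B5=F
Answer: B4=S, B5=F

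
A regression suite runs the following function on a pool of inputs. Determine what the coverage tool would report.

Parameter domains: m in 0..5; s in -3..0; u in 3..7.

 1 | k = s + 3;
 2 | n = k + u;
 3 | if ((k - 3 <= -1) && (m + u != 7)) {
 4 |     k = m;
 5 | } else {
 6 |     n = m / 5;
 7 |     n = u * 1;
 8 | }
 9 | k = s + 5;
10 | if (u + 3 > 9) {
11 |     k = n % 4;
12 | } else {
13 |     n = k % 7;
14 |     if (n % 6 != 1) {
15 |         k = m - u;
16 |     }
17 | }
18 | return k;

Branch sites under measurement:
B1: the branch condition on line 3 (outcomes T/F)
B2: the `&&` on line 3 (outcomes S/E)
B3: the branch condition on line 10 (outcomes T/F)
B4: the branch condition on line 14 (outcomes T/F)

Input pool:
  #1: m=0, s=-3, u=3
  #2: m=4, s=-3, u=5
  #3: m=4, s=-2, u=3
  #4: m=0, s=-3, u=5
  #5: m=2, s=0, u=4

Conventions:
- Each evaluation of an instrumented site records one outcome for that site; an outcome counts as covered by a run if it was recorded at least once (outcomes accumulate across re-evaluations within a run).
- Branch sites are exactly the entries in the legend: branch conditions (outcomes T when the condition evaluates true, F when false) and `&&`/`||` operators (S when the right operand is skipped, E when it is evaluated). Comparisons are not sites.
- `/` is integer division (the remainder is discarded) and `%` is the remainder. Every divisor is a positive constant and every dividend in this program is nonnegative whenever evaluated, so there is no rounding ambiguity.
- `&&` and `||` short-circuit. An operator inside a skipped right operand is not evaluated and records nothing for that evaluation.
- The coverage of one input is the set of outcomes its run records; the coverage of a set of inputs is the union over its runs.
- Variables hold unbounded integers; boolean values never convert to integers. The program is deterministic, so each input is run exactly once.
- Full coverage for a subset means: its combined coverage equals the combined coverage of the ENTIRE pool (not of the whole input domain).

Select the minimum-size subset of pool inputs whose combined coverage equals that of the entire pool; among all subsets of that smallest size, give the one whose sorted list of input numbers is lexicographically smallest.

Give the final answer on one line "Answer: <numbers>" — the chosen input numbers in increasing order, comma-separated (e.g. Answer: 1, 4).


input #1 (m=0, s=-3, u=3): events B2->E, B1->T, B3->F, B4->T; covers B1=T, B2=E, B3=F, B4=T
input #2 (m=4, s=-3, u=5): events B2->E, B1->T, B3->F, B4->T; covers B1=T, B2=E, B3=F, B4=T
input #3 (m=4, s=-2, u=3): events B2->E, B1->F, B3->F, B4->T; covers B1=F, B2=E, B3=F, B4=T
input #4 (m=0, s=-3, u=5): events B2->E, B1->T, B3->F, B4->T; covers B1=T, B2=E, B3=F, B4=T
input #5 (m=2, s=0, u=4): events B2->S, B1->F, B3->F, B4->T; covers B1=F, B2=S, B3=F, B4=T
union over all inputs: B1=T, B1=F, B2=S, B2=E, B3=F, B4=T (6 outcomes)
no size-1 subset reaches all 6 outcomes (best union: 4/6)
inputs {1, 5} (size 2) cover everything; no size-2 subset with a lexicographically smaller index list covers all 6
Answer: 1, 5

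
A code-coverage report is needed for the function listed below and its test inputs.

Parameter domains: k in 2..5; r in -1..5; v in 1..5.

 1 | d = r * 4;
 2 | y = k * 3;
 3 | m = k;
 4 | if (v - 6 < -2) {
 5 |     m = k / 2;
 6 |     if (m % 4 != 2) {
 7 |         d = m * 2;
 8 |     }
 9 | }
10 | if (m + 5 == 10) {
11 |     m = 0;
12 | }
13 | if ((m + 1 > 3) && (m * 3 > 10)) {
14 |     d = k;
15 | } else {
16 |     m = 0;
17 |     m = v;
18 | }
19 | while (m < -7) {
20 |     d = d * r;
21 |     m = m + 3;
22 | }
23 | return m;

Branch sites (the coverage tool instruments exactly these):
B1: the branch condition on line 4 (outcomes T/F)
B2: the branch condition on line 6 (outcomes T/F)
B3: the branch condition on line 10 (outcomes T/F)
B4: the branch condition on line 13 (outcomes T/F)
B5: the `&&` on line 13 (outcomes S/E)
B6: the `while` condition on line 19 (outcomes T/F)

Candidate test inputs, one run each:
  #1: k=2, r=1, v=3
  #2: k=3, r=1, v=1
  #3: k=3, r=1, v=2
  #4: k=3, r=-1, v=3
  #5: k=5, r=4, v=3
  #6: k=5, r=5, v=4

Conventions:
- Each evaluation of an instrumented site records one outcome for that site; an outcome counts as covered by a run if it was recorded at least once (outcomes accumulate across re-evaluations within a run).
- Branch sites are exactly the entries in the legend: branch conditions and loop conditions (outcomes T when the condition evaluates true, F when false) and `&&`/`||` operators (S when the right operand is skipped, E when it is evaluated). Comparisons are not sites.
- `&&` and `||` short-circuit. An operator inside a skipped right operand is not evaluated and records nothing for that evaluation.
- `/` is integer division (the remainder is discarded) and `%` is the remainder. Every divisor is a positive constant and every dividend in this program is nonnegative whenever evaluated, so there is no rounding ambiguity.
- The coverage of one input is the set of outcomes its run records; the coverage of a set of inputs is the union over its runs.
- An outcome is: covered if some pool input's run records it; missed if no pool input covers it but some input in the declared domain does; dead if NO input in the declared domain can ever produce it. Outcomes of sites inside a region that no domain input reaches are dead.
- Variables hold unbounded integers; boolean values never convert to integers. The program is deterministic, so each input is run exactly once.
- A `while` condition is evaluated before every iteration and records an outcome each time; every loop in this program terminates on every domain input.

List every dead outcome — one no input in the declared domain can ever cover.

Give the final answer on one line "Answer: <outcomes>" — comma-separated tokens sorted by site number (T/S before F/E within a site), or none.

checking every outcome against all 140 domain inputs:
  B6=T: no domain input ever produces it -> dead
  reachable outcomes have witnesses, e.g. B1=T (e.g. k=2, r=-1, v=1), B1=F (e.g. k=2, r=-1, v=4), B2=T (e.g. k=2, r=-1, v=1), B2=F (e.g. k=4, r=-1, v=1)

Answer: B6=T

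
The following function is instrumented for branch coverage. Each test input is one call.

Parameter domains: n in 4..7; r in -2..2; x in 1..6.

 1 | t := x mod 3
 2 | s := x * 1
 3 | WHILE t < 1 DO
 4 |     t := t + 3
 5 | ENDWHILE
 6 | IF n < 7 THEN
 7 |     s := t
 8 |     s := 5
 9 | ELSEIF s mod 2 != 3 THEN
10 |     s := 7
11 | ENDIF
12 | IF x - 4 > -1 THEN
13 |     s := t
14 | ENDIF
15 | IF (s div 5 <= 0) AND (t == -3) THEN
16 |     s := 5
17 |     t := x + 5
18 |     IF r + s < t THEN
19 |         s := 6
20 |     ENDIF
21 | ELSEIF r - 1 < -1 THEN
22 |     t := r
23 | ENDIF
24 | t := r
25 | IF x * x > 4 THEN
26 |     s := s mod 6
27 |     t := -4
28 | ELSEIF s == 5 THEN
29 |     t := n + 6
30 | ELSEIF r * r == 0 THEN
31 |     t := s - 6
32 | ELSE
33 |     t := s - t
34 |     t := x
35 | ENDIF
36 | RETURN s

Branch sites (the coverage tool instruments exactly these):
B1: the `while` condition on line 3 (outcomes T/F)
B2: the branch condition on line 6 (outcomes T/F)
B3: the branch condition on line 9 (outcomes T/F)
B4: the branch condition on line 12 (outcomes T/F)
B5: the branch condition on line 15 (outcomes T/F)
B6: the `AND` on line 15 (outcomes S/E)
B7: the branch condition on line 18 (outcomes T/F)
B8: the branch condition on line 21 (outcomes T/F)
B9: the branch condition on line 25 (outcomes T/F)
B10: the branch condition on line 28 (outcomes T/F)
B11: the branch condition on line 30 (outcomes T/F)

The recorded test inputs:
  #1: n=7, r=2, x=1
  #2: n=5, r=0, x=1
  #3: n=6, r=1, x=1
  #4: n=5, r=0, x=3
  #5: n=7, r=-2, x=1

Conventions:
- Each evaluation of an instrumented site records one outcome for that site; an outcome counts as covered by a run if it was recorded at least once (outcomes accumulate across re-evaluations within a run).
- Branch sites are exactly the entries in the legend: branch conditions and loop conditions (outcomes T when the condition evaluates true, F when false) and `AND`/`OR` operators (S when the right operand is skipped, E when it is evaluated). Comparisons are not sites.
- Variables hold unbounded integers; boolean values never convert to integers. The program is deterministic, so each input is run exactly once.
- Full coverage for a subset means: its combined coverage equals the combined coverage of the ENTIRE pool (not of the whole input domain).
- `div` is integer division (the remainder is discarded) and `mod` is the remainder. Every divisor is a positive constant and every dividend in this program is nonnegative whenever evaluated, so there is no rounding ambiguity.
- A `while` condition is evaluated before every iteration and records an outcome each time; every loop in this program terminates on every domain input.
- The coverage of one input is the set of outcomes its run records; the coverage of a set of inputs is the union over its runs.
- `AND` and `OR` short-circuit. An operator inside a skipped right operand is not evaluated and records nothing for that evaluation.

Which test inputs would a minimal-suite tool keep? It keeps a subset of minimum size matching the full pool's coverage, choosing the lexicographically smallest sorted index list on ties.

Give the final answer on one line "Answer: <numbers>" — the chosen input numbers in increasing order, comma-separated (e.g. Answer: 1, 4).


run #1 (n=7, r=2, x=1) runs B1->F, B2->F, B3->T, B4->F, B6->S, B5->F, B8->F, B9->F, B10->F, B11->F; records B1=F, B2=F, B3=T, B4=F, B5=F, B6=S, B8=F, B9=F, B10=F, B11=F
run #2 (n=5, r=0, x=1) runs B1->F, B2->T, B4->F, B6->S, B5->F, B8->F, B9->F, B10->T; records B1=F, B2=T, B4=F, B5=F, B6=S, B8=F, B9=F, B10=T
run #3 (n=6, r=1, x=1) runs B1->F, B2->T, B4->F, B6->S, B5->F, B8->F, B9->F, B10->T; records B1=F, B2=T, B4=F, B5=F, B6=S, B8=F, B9=F, B10=T
run #4 (n=5, r=0, x=3) runs B1->T, B1->F, B2->T, B4->F, B6->S, B5->F, B8->F, B9->T; records B1=T, B1=F, B2=T, B4=F, B5=F, B6=S, B8=F, B9=T
run #5 (n=7, r=-2, x=1) runs B1->F, B2->F, B3->T, B4->F, B6->S, B5->F, B8->T, B9->F, B10->F, B11->F; records B1=F, B2=F, B3=T, B4=F, B5=F, B6=S, B8=T, B9=F, B10=F, B11=F
union over all inputs: B1=T, B1=F, B2=T, B2=F, B3=T, B4=F, B5=F, B6=S, B8=T, B8=F, B9=T, B9=F, B10=T, B10=F, B11=F (15 outcomes)
every size-1 subset falls short of the 15 outcomes (best: 10/15)
every size-2 subset falls short of the 15 outcomes (best: 14/15)
size 3: inputs {2, 4, 5} cover all 15 outcomes, and no lexicographically smaller subset of this size does
Answer: 2, 4, 5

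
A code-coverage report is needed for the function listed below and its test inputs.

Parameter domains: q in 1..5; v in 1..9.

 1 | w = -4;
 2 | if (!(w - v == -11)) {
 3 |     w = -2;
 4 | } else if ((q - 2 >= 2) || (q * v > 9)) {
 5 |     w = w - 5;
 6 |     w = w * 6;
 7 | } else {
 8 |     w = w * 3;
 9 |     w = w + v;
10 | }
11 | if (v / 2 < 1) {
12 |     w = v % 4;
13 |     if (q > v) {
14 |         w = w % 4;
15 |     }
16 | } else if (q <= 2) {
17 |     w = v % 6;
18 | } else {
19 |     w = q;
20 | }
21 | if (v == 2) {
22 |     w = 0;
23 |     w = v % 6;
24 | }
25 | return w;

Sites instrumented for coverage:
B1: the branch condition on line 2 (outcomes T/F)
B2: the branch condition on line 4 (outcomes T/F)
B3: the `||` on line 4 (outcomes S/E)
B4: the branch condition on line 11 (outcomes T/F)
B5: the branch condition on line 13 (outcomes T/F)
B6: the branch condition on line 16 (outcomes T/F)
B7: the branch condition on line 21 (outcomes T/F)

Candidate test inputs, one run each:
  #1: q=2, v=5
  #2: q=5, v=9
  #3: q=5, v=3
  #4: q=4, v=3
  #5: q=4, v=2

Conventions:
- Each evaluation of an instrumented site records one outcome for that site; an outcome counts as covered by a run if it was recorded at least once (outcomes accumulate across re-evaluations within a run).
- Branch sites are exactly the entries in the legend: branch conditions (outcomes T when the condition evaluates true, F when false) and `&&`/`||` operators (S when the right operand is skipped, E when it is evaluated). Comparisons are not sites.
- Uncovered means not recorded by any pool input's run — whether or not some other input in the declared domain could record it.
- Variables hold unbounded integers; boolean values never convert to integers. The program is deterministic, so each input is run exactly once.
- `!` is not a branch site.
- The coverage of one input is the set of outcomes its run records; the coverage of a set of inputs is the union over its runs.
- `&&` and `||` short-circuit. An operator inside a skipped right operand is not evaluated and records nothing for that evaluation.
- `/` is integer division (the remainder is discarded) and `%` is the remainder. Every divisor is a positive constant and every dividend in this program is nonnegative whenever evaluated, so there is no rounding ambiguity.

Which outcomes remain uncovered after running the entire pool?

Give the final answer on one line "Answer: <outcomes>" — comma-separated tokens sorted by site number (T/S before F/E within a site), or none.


input #1 (q=2, v=5): covers B1=T, B4=F, B6=T, B7=F
input #2 (q=5, v=9): covers B1=T, B4=F, B6=F, B7=F
input #3 (q=5, v=3): covers B1=T, B4=F, B6=F, B7=F
input #4 (q=4, v=3): covers B1=T, B4=F, B6=F, B7=F
input #5 (q=4, v=2): covers B1=T, B4=F, B6=F, B7=T
union over the pool: B1=T, B4=F, B6=T, B6=F, B7=T, B7=F
uncovered (8 of 14): B1=F, B2=T, B2=F, B3=S, B3=E, B4=T, B5=T, B5=F
Answer: B1=F, B2=T, B2=F, B3=S, B3=E, B4=T, B5=T, B5=F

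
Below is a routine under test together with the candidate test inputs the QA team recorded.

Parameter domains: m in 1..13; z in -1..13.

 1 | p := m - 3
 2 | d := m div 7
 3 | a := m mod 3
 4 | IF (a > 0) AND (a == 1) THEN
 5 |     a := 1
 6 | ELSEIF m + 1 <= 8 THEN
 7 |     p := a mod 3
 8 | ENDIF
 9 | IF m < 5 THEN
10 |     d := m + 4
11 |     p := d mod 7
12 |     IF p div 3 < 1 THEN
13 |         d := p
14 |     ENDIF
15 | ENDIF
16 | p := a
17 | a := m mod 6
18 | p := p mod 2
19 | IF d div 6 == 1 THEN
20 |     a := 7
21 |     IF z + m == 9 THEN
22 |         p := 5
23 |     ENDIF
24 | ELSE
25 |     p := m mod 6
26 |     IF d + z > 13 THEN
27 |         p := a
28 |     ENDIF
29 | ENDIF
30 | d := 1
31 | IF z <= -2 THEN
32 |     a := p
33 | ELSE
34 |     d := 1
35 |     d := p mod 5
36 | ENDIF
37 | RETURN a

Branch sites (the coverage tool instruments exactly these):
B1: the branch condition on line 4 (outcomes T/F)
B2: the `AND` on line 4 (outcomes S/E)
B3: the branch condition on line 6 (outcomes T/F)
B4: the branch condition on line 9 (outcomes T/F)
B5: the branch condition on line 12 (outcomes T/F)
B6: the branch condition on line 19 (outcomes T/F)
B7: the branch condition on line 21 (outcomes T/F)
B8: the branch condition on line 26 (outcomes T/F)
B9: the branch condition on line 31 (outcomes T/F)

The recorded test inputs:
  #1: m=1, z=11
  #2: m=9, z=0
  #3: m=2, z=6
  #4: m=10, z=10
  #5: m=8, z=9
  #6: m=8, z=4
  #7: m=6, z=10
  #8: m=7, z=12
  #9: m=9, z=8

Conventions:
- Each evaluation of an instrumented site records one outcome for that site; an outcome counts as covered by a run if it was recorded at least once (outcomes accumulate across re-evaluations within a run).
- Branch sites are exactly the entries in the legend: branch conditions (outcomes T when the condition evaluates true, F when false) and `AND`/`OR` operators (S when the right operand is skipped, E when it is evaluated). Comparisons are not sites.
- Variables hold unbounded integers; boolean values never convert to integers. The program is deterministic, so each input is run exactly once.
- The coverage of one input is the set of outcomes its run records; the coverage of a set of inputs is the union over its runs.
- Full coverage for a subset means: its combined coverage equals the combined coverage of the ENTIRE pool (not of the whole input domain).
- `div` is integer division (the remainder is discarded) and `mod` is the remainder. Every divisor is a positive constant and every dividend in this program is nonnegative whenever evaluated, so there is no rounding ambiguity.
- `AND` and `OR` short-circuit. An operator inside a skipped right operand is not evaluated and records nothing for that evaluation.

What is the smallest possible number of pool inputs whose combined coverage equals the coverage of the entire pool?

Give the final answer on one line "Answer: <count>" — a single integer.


input #1 (m=1, z=11): events B2->E, B1->T, B4->T, B5->F, B6->F, B8->T, B9->F; covers B1=T, B2=E, B4=T, B5=F, B6=F, B8=T, B9=F
input #2 (m=9, z=0): events B2->S, B1->F, B3->F, B4->F, B6->F, B8->F, B9->F; covers B1=F, B2=S, B3=F, B4=F, B6=F, B8=F, B9=F
input #3 (m=2, z=6): events B2->E, B1->F, B3->T, B4->T, B5->F, B6->T, B7->F, B9->F; covers B1=F, B2=E, B3=T, B4=T, B5=F, B6=T, B7=F, B9=F
input #4 (m=10, z=10): events B2->E, B1->T, B4->F, B6->F, B8->F, B9->F; covers B1=T, B2=E, B4=F, B6=F, B8=F, B9=F
input #5 (m=8, z=9): events B2->E, B1->F, B3->F, B4->F, B6->F, B8->F, B9->F; covers B1=F, B2=E, B3=F, B4=F, B6=F, B8=F, B9=F
input #6 (m=8, z=4): events B2->E, B1->F, B3->F, B4->F, B6->F, B8->F, B9->F; covers B1=F, B2=E, B3=F, B4=F, B6=F, B8=F, B9=F
input #7 (m=6, z=10): events B2->S, B1->F, B3->T, B4->F, B6->F, B8->F, B9->F; covers B1=F, B2=S, B3=T, B4=F, B6=F, B8=F, B9=F
input #8 (m=7, z=12): events B2->E, B1->T, B4->F, B6->F, B8->F, B9->F; covers B1=T, B2=E, B4=F, B6=F, B8=F, B9=F
input #9 (m=9, z=8): events B2->S, B1->F, B3->F, B4->F, B6->F, B8->F, B9->F; covers B1=F, B2=S, B3=F, B4=F, B6=F, B8=F, B9=F
union over all inputs: B1=T, B1=F, B2=S, B2=E, B3=T, B3=F, B4=T, B4=F, B5=F, B6=T, B6=F, B7=F, B8=T, B8=F, B9=F (15 outcomes)
size 1 is not enough: best union over all size-1 subsets is 8/15
size 2 is not enough: best union over all size-2 subsets is 13/15
at size 3, {1, 2, 3} reaches all 15 outcomes; every lexicographically earlier size-3 subset fails
Answer: 3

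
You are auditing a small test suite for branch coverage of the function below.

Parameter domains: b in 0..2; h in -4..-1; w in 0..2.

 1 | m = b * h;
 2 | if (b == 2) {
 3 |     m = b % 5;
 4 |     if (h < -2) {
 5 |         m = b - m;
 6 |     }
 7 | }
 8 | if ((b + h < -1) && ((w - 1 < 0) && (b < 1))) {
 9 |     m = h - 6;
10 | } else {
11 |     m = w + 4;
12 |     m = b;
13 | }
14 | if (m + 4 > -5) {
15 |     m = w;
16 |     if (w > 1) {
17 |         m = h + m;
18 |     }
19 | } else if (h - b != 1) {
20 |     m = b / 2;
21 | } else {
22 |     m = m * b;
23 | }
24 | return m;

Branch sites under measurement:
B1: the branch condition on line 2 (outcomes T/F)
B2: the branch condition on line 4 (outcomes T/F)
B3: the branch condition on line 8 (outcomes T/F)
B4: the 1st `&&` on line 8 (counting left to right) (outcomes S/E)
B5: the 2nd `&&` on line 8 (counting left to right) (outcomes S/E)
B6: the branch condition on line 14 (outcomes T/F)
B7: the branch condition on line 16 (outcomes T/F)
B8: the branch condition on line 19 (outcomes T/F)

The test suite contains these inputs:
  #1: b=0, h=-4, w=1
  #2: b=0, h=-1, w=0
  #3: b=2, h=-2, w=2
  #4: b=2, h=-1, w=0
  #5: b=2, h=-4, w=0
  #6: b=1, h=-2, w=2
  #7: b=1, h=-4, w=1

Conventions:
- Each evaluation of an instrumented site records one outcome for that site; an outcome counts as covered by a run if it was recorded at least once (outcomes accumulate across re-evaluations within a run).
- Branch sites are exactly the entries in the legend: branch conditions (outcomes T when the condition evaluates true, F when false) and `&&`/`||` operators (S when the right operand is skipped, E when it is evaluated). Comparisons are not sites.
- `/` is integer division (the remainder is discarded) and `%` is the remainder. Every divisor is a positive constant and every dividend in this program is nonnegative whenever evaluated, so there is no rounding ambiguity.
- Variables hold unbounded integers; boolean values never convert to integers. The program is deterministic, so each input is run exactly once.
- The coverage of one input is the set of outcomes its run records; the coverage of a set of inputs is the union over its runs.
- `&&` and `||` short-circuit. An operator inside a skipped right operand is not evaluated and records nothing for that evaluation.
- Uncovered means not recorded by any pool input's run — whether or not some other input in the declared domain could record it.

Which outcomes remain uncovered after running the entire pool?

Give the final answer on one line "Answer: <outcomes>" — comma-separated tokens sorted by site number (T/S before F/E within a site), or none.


run #1 (b=0, h=-4, w=1) runs B1->F, B4->E, B5->S, B3->F, B6->T, B7->F; records B1=F, B3=F, B4=E, B5=S, B6=T, B7=F
run #2 (b=0, h=-1, w=0) runs B1->F, B4->S, B3->F, B6->T, B7->F; records B1=F, B3=F, B4=S, B6=T, B7=F
run #3 (b=2, h=-2, w=2) runs B1->T, B2->F, B4->S, B3->F, B6->T, B7->T; records B1=T, B2=F, B3=F, B4=S, B6=T, B7=T
run #4 (b=2, h=-1, w=0) runs B1->T, B2->F, B4->S, B3->F, B6->T, B7->F; records B1=T, B2=F, B3=F, B4=S, B6=T, B7=F
run #5 (b=2, h=-4, w=0) runs B1->T, B2->T, B4->E, B5->E, B3->F, B6->T, B7->F; records B1=T, B2=T, B3=F, B4=E, B5=E, B6=T, B7=F
run #6 (b=1, h=-2, w=2) runs B1->F, B4->S, B3->F, B6->T, B7->T; records B1=F, B3=F, B4=S, B6=T, B7=T
run #7 (b=1, h=-4, w=1) runs B1->F, B4->E, B5->S, B3->F, B6->T, B7->F; records B1=F, B3=F, B4=E, B5=S, B6=T, B7=F
union over the pool: B1=T, B1=F, B2=T, B2=F, B3=F, B4=S, B4=E, B5=S, B5=E, B6=T, B7=T, B7=F
uncovered (4 of 16): B3=T, B6=F, B8=T, B8=F
Answer: B3=T, B6=F, B8=T, B8=F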